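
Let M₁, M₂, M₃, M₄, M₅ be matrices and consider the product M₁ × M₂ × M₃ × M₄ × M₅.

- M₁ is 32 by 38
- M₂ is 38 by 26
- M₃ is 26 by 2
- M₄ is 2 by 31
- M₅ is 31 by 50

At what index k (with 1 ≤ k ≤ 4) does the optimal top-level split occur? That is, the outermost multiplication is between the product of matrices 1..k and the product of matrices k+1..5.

3

Adjacent pairs: M₁M₂ = 32·38·26 = 31616; M₂M₃ = 38·26·2 = 1976; M₃M₄ = 26·2·31 = 1612; M₄M₅ = 2·31·50 = 3100.
Length 3: M₁..M₃: k=1: 0+1976+32·38·2=4408; k=2: 31616+0+32·26·2=33280 → min 4408 | M₂..M₄: k=2: 0+1612+38·26·31=32240; k=3: 1976+0+38·2·31=4332 → min 4332 | M₃..M₅: k=3: 0+3100+26·2·50=5700; k=4: 1612+0+26·31·50=41912 → min 5700.
Length 4: M₁..M₄: k=1: 0+4332+32·38·31=42028; k=2: 31616+1612+32·26·31=59020; k=3: 4408+0+32·2·31=6392 → min 6392 | M₂..M₅: k=2: 0+5700+38·26·50=55100; k=3: 1976+3100+38·2·50=8876; k=4: 4332+0+38·31·50=63232 → min 8876.
Top-level splits: k=1: (M₁..M₁)·(M₂..M₅) → 0+8876+32·38·50 = 69676; k=2: (M₁..M₂)·(M₃..M₅) → 31616+5700+32·26·50 = 78916; k=3: (M₁..M₃)·(M₄..M₅) → 4408+3100+32·2·50 = 10708; k=4: (M₁..M₄)·(M₅..M₅) → 6392+0+32·31·50 = 55992.
Best split is after M₃, i.e. k = 3.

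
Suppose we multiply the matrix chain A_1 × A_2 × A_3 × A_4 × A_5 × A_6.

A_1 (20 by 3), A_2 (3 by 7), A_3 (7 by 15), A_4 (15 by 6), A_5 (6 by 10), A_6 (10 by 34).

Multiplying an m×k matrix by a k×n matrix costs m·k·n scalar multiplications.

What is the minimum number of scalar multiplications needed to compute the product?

Adjacent pairs: A_1A_2 = 20·3·7 = 420; A_2A_3 = 3·7·15 = 315; A_3A_4 = 7·15·6 = 630; A_4A_5 = 15·6·10 = 900; A_5A_6 = 6·10·34 = 2040.
Length 3: A_1..A_3: k=1: 0+315+20·3·15=1215; k=2: 420+0+20·7·15=2520 → min 1215 | A_2..A_4: k=2: 0+630+3·7·6=756; k=3: 315+0+3·15·6=585 → min 585 | A_3..A_5: k=3: 0+900+7·15·10=1950; k=4: 630+0+7·6·10=1050 → min 1050 | A_4..A_6: k=4: 0+2040+15·6·34=5100; k=5: 900+0+15·10·34=6000 → min 5100.
Length 4: A_1..A_4: k=1: 0+585+20·3·6=945; k=2: 420+630+20·7·6=1890; k=3: 1215+0+20·15·6=3015 → min 945 | A_2..A_5: k=2: 0+1050+3·7·10=1260; k=3: 315+900+3·15·10=1665; k=4: 585+0+3·6·10=765 → min 765 | A_3..A_6: k=3: 0+5100+7·15·34=8670; k=4: 630+2040+7·6·34=4098; k=5: 1050+0+7·10·34=3430 → min 3430.
Length 5: A_1..A_5: k=1: 0+765+20·3·10=1365; k=2: 420+1050+20·7·10=2870; k=3: 1215+900+20·15·10=5115; k=4: 945+0+20·6·10=2145 → min 1365 | A_2..A_6: k=2: 0+3430+3·7·34=4144; k=3: 315+5100+3·15·34=6945; k=4: 585+2040+3·6·34=3237; k=5: 765+0+3·10·34=1785 → min 1785.
Length 6: A_1..A_6: k=1: 0+1785+20·3·34=3825; k=2: 420+3430+20·7·34=8610; k=3: 1215+5100+20·15·34=16515; k=4: 945+2040+20·6·34=7065; k=5: 1365+0+20·10·34=8165 → min 3825.
Optimal order: (A_1 × ((((A_2 × A_3) × A_4) × A_5) × A_6)) with cost 3825.

3825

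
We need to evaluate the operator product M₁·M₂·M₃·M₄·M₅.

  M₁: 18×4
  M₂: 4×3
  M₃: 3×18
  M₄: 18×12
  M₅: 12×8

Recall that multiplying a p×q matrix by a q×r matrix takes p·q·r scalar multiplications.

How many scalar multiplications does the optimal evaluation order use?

Adjacent pairs: M₁M₂ = 18·4·3 = 216; M₂M₃ = 4·3·18 = 216; M₃M₄ = 3·18·12 = 648; M₄M₅ = 18·12·8 = 1728.
Length 3: M₁..M₃: k=1: 0+216+18·4·18=1512; k=2: 216+0+18·3·18=1188 → min 1188 | M₂..M₄: k=2: 0+648+4·3·12=792; k=3: 216+0+4·18·12=1080 → min 792 | M₃..M₅: k=3: 0+1728+3·18·8=2160; k=4: 648+0+3·12·8=936 → min 936.
Length 4: M₁..M₄: k=1: 0+792+18·4·12=1656; k=2: 216+648+18·3·12=1512; k=3: 1188+0+18·18·12=5076 → min 1512 | M₂..M₅: k=2: 0+936+4·3·8=1032; k=3: 216+1728+4·18·8=2520; k=4: 792+0+4·12·8=1176 → min 1032.
Length 5: M₁..M₅: k=1: 0+1032+18·4·8=1608; k=2: 216+936+18·3·8=1584; k=3: 1188+1728+18·18·8=5508; k=4: 1512+0+18·12·8=3240 → min 1584.
Optimal order: ((M₁·M₂)·((M₃·M₄)·M₅)) with cost 1584.

1584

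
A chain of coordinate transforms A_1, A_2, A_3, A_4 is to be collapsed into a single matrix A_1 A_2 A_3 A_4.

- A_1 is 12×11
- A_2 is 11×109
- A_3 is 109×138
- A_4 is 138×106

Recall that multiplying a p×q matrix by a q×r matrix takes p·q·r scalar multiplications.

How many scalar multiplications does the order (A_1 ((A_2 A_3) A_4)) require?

340362

(A_2 A_3): 11×109 by 109×138 → 11×138, cost 11·109·138 = 165462
((A_2 A_3) A_4): 11×138 by 138×106 → 11×106, cost 11·138·106 = 160908; cumulative 326370
(A_1 ((A_2 A_3) A_4)): 12×11 by 11×106 → 12×106, cost 12·11·106 = 13992; cumulative 340362
Total: 340362 scalar multiplications.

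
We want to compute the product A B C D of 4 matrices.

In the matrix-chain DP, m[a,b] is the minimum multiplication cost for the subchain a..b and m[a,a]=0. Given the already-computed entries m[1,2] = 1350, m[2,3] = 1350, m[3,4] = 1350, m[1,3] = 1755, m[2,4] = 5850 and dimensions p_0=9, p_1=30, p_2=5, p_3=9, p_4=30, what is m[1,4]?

m[1,4] = min over k∈[1,3] of m[1,k]+m[k+1,4]+p_{0}·p_k·p_{4}.
k=1: 0 + 5850 + 9·30·30 = 13950; k=2: 1350 + 1350 + 9·5·30 = 4050; k=3: 1755 + 0 + 9·9·30 = 4185.
Minimum: 4050 at k=2.

4050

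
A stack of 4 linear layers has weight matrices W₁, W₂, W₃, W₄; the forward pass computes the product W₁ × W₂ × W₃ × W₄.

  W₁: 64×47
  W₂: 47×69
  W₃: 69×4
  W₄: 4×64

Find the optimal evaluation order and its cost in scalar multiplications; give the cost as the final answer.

41388

Adjacent pairs: W₁W₂ = 64·47·69 = 207552; W₂W₃ = 47·69·4 = 12972; W₃W₄ = 69·4·64 = 17664.
Length 3: W₁..W₃: k=1: 0+12972+64·47·4=25004; k=2: 207552+0+64·69·4=225216 → min 25004 | W₂..W₄: k=2: 0+17664+47·69·64=225216; k=3: 12972+0+47·4·64=25004 → min 25004.
Length 4: W₁..W₄: k=1: 0+25004+64·47·64=217516; k=2: 207552+17664+64·69·64=507840; k=3: 25004+0+64·4·64=41388 → min 41388.
Optimal parenthesization: ((W₁ × (W₂ × W₃)) × W₄) with cost 41388.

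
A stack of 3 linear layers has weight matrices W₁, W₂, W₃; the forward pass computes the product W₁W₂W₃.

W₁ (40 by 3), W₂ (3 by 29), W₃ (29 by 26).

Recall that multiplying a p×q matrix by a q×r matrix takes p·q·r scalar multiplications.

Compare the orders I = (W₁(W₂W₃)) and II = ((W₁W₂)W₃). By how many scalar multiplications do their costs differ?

28258

Order I = (W₁(W₂W₃)): (W₂W₃): 3×29 by 29×26 → 3×26, cost 3·29·26 = 2262; (W₁(W₂W₃)): 40×3 by 3×26 → 40×26, cost 40·3·26 = 3120; cumulative 5382. Total 5382.
Order II = ((W₁W₂)W₃): (W₁W₂): 40×3 by 3×29 → 40×29, cost 40·3·29 = 3480; ((W₁W₂)W₃): 40×29 by 29×26 → 40×26, cost 40·29·26 = 30160; cumulative 33640. Total 33640.
Difference: |5382 − 33640| = 28258.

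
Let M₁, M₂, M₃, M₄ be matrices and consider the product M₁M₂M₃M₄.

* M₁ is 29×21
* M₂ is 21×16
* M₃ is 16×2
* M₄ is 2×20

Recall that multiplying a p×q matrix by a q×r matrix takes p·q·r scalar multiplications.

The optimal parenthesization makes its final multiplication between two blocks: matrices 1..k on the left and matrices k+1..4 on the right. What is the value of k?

Adjacent pairs: M₁M₂ = 29·21·16 = 9744; M₂M₃ = 21·16·2 = 672; M₃M₄ = 16·2·20 = 640.
Length 3: M₁..M₃: k=1: 0+672+29·21·2=1890; k=2: 9744+0+29·16·2=10672 → min 1890 | M₂..M₄: k=2: 0+640+21·16·20=7360; k=3: 672+0+21·2·20=1512 → min 1512.
Top-level splits: k=1: (M₁..M₁)·(M₂..M₄) → 0+1512+29·21·20 = 13692; k=2: (M₁..M₂)·(M₃..M₄) → 9744+640+29·16·20 = 19664; k=3: (M₁..M₃)·(M₄..M₄) → 1890+0+29·2·20 = 3050.
Best split is after M₃, i.e. k = 3.

3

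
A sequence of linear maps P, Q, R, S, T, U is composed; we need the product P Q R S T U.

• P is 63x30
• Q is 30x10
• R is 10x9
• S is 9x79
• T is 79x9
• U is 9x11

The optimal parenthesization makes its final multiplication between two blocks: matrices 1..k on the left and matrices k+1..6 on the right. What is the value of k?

1

Adjacent pairs: PQ = 63·30·10 = 18900; QR = 30·10·9 = 2700; RS = 10·9·79 = 7110; ST = 9·79·9 = 6399; TU = 79·9·11 = 7821.
Length 3: P..R: k=1: 0+2700+63·30·9=19710; k=2: 18900+0+63·10·9=24570 → min 19710 | Q..S: k=2: 0+7110+30·10·79=30810; k=3: 2700+0+30·9·79=24030 → min 24030 | R..T: k=3: 0+6399+10·9·9=7209; k=4: 7110+0+10·79·9=14220 → min 7209 | S..U: k=4: 0+7821+9·79·11=15642; k=5: 6399+0+9·9·11=7290 → min 7290.
Length 4: P..S: k=1: 0+24030+63·30·79=173340; k=2: 18900+7110+63·10·79=75780; k=3: 19710+0+63·9·79=64503 → min 64503 | Q..T: k=2: 0+7209+30·10·9=9909; k=3: 2700+6399+30·9·9=11529; k=4: 24030+0+30·79·9=45360 → min 9909 | R..U: k=3: 0+7290+10·9·11=8280; k=4: 7110+7821+10·79·11=23621; k=5: 7209+0+10·9·11=8199 → min 8199.
Length 5: P..T: k=1: 0+9909+63·30·9=26919; k=2: 18900+7209+63·10·9=31779; k=3: 19710+6399+63·9·9=31212; k=4: 64503+0+63·79·9=109296 → min 26919 | Q..U: k=2: 0+8199+30·10·11=11499; k=3: 2700+7290+30·9·11=12960; k=4: 24030+7821+30·79·11=57921; k=5: 9909+0+30·9·11=12879 → min 11499.
Top-level splits: k=1: (P..P)·(Q..U) → 0+11499+63·30·11 = 32289; k=2: (P..Q)·(R..U) → 18900+8199+63·10·11 = 34029; k=3: (P..R)·(S..U) → 19710+7290+63·9·11 = 33237; k=4: (P..S)·(T..U) → 64503+7821+63·79·11 = 127071; k=5: (P..T)·(U..U) → 26919+0+63·9·11 = 33156.
Best split is after P, i.e. k = 1.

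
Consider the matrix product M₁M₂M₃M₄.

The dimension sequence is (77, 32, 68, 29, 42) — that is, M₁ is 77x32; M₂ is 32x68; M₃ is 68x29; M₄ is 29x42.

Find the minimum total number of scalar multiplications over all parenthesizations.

Adjacent pairs: M₁M₂ = 77·32·68 = 167552; M₂M₃ = 32·68·29 = 63104; M₃M₄ = 68·29·42 = 82824.
Length 3: M₁..M₃: k=1: 0+63104+77·32·29=134560; k=2: 167552+0+77·68·29=319396 → min 134560 | M₂..M₄: k=2: 0+82824+32·68·42=174216; k=3: 63104+0+32·29·42=102080 → min 102080.
Length 4: M₁..M₄: k=1: 0+102080+77·32·42=205568; k=2: 167552+82824+77·68·42=470288; k=3: 134560+0+77·29·42=228346 → min 205568.
Optimal order: (M₁((M₂M₃)M₄)) with cost 205568.

205568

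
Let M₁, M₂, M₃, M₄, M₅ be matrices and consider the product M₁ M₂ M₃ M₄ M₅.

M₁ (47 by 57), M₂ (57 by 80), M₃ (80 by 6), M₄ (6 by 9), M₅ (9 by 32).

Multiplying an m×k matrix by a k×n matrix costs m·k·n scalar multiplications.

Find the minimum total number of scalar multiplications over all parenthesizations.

Adjacent pairs: M₁M₂ = 47·57·80 = 214320; M₂M₃ = 57·80·6 = 27360; M₃M₄ = 80·6·9 = 4320; M₄M₅ = 6·9·32 = 1728.
Length 3: M₁..M₃: k=1: 0+27360+47·57·6=43434; k=2: 214320+0+47·80·6=236880 → min 43434 | M₂..M₄: k=2: 0+4320+57·80·9=45360; k=3: 27360+0+57·6·9=30438 → min 30438 | M₃..M₅: k=3: 0+1728+80·6·32=17088; k=4: 4320+0+80·9·32=27360 → min 17088.
Length 4: M₁..M₄: k=1: 0+30438+47·57·9=54549; k=2: 214320+4320+47·80·9=252480; k=3: 43434+0+47·6·9=45972 → min 45972 | M₂..M₅: k=2: 0+17088+57·80·32=163008; k=3: 27360+1728+57·6·32=40032; k=4: 30438+0+57·9·32=46854 → min 40032.
Length 5: M₁..M₅: k=1: 0+40032+47·57·32=125760; k=2: 214320+17088+47·80·32=351728; k=3: 43434+1728+47·6·32=54186; k=4: 45972+0+47·9·32=59508 → min 54186.
Optimal order: ((M₁ (M₂ M₃)) (M₄ M₅)) with cost 54186.

54186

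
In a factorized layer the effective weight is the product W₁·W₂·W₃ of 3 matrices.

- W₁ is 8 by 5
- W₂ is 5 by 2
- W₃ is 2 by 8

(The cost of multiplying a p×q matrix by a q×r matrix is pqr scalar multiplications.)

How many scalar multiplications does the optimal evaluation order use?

Order (W₁·(W₂·W₃)): (W₂·W₃): 5×2 by 2×8 → 5×8, cost 5·2·8 = 80; (W₁·(W₂·W₃)): 8×5 by 5×8 → 8×8, cost 8·5·8 = 320; cumulative 400. Total 400.
Order ((W₁·W₂)·W₃): (W₁·W₂): 8×5 by 5×2 → 8×2, cost 8·5·2 = 80; ((W₁·W₂)·W₃): 8×2 by 2×8 → 8×8, cost 8·2·8 = 128; cumulative 208. Total 208.
Minimum: 208.

208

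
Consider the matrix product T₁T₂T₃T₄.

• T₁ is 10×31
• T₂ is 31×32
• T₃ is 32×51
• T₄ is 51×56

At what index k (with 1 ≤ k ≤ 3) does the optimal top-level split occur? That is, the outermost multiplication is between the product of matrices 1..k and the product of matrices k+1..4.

3

Adjacent pairs: T₁T₂ = 10·31·32 = 9920; T₂T₃ = 31·32·51 = 50592; T₃T₄ = 32·51·56 = 91392.
Length 3: T₁..T₃: k=1: 0+50592+10·31·51=66402; k=2: 9920+0+10·32·51=26240 → min 26240 | T₂..T₄: k=2: 0+91392+31·32·56=146944; k=3: 50592+0+31·51·56=139128 → min 139128.
Top-level splits: k=1: (T₁..T₁)·(T₂..T₄) → 0+139128+10·31·56 = 156488; k=2: (T₁..T₂)·(T₃..T₄) → 9920+91392+10·32·56 = 119232; k=3: (T₁..T₃)·(T₄..T₄) → 26240+0+10·51·56 = 54800.
Best split is after T₃, i.e. k = 3.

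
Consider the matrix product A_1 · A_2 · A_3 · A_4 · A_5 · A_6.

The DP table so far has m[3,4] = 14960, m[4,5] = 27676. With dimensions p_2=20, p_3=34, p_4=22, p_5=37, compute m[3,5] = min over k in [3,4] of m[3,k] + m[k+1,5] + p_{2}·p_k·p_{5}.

31240

m[3,5] = min over k∈[3,4] of m[3,k]+m[k+1,5]+p_{2}·p_k·p_{5}.
k=3: 0 + 27676 + 20·34·37 = 52836; k=4: 14960 + 0 + 20·22·37 = 31240.
Minimum: 31240 at k=4.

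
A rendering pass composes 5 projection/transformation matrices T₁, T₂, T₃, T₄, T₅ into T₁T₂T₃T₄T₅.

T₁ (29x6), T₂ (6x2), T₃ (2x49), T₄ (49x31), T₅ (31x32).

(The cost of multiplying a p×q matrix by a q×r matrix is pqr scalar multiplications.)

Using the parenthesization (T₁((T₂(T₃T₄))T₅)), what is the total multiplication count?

(T₃T₄): 2×49 by 49×31 → 2×31, cost 2·49·31 = 3038
(T₂(T₃T₄)): 6×2 by 2×31 → 6×31, cost 6·2·31 = 372; cumulative 3410
((T₂(T₃T₄))T₅): 6×31 by 31×32 → 6×32, cost 6·31·32 = 5952; cumulative 9362
(T₁((T₂(T₃T₄))T₅)): 29×6 by 6×32 → 29×32, cost 29·6·32 = 5568; cumulative 14930
Total: 14930 scalar multiplications.

14930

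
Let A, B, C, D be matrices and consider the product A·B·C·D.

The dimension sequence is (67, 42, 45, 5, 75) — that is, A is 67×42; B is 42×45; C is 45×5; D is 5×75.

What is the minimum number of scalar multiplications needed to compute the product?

48645

Adjacent pairs: AB = 67·42·45 = 126630; BC = 42·45·5 = 9450; CD = 45·5·75 = 16875.
Length 3: A..C: k=1: 0+9450+67·42·5=23520; k=2: 126630+0+67·45·5=141705 → min 23520 | B..D: k=2: 0+16875+42·45·75=158625; k=3: 9450+0+42·5·75=25200 → min 25200.
Length 4: A..D: k=1: 0+25200+67·42·75=236250; k=2: 126630+16875+67·45·75=369630; k=3: 23520+0+67·5·75=48645 → min 48645.
Optimal order: ((A·(B·C))·D) with cost 48645.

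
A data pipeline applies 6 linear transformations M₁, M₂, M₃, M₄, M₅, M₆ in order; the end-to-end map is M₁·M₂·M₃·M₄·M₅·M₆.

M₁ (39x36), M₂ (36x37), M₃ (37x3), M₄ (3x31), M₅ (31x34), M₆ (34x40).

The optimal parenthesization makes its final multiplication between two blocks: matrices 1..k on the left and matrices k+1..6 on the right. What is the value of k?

3

Adjacent pairs: M₁M₂ = 39·36·37 = 51948; M₂M₃ = 36·37·3 = 3996; M₃M₄ = 37·3·31 = 3441; M₄M₅ = 3·31·34 = 3162; M₅M₆ = 31·34·40 = 42160.
Length 3: M₁..M₃: k=1: 0+3996+39·36·3=8208; k=2: 51948+0+39·37·3=56277 → min 8208 | M₂..M₄: k=2: 0+3441+36·37·31=44733; k=3: 3996+0+36·3·31=7344 → min 7344 | M₃..M₅: k=3: 0+3162+37·3·34=6936; k=4: 3441+0+37·31·34=42439 → min 6936 | M₄..M₆: k=4: 0+42160+3·31·40=45880; k=5: 3162+0+3·34·40=7242 → min 7242.
Length 4: M₁..M₄: k=1: 0+7344+39·36·31=50868; k=2: 51948+3441+39·37·31=100122; k=3: 8208+0+39·3·31=11835 → min 11835 | M₂..M₅: k=2: 0+6936+36·37·34=52224; k=3: 3996+3162+36·3·34=10830; k=4: 7344+0+36·31·34=45288 → min 10830 | M₃..M₆: k=3: 0+7242+37·3·40=11682; k=4: 3441+42160+37·31·40=91481; k=5: 6936+0+37·34·40=57256 → min 11682.
Length 5: M₁..M₅: k=1: 0+10830+39·36·34=58566; k=2: 51948+6936+39·37·34=107946; k=3: 8208+3162+39·3·34=15348; k=4: 11835+0+39·31·34=52941 → min 15348 | M₂..M₆: k=2: 0+11682+36·37·40=64962; k=3: 3996+7242+36·3·40=15558; k=4: 7344+42160+36·31·40=94144; k=5: 10830+0+36·34·40=59790 → min 15558.
Top-level splits: k=1: (M₁..M₁)·(M₂..M₆) → 0+15558+39·36·40 = 71718; k=2: (M₁..M₂)·(M₃..M₆) → 51948+11682+39·37·40 = 121350; k=3: (M₁..M₃)·(M₄..M₆) → 8208+7242+39·3·40 = 20130; k=4: (M₁..M₄)·(M₅..M₆) → 11835+42160+39·31·40 = 102355; k=5: (M₁..M₅)·(M₆..M₆) → 15348+0+39·34·40 = 68388.
Best split is after M₃, i.e. k = 3.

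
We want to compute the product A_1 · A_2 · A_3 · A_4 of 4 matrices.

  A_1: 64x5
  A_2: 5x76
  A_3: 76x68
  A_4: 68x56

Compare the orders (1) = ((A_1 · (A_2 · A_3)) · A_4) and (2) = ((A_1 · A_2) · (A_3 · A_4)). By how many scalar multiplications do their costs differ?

294800

Order (1) = ((A_1 · (A_2 · A_3)) · A_4): (A_2 · A_3): 5×76 by 76×68 → 5×68, cost 5·76·68 = 25840; (A_1 · (A_2 · A_3)): 64×5 by 5×68 → 64×68, cost 64·5·68 = 21760; cumulative 47600; ((A_1 · (A_2 · A_3)) · A_4): 64×68 by 68×56 → 64×56, cost 64·68·56 = 243712; cumulative 291312. Total 291312.
Order (2) = ((A_1 · A_2) · (A_3 · A_4)): (A_1 · A_2): 64×5 by 5×76 → 64×76, cost 64·5·76 = 24320; (A_3 · A_4): 76×68 by 68×56 → 76×56, cost 76·68·56 = 289408; ((A_1 · A_2) · (A_3 · A_4)): 64×76 by 76×56 → 64×56, cost 64·76·56 = 272384; cumulative 586112. Total 586112.
Difference: |291312 − 586112| = 294800.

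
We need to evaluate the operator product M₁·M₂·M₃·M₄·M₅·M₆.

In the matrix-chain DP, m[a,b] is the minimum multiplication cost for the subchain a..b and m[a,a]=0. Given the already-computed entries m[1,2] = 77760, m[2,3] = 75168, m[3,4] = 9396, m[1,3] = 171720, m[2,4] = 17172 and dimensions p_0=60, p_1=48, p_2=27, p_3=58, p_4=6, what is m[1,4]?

m[1,4] = min over k∈[1,3] of m[1,k]+m[k+1,4]+p_{0}·p_k·p_{4}.
k=1: 0 + 17172 + 60·48·6 = 34452; k=2: 77760 + 9396 + 60·27·6 = 96876; k=3: 171720 + 0 + 60·58·6 = 192600.
Minimum: 34452 at k=1.

34452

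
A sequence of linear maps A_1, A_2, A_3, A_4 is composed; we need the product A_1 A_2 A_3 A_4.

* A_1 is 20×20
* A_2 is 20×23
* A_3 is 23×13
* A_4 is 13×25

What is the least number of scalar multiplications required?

17680

Adjacent pairs: A_1A_2 = 20·20·23 = 9200; A_2A_3 = 20·23·13 = 5980; A_3A_4 = 23·13·25 = 7475.
Length 3: A_1..A_3: k=1: 0+5980+20·20·13=11180; k=2: 9200+0+20·23·13=15180 → min 11180 | A_2..A_4: k=2: 0+7475+20·23·25=18975; k=3: 5980+0+20·13·25=12480 → min 12480.
Length 4: A_1..A_4: k=1: 0+12480+20·20·25=22480; k=2: 9200+7475+20·23·25=28175; k=3: 11180+0+20·13·25=17680 → min 17680.
Optimal order: ((A_1 (A_2 A_3)) A_4) with cost 17680.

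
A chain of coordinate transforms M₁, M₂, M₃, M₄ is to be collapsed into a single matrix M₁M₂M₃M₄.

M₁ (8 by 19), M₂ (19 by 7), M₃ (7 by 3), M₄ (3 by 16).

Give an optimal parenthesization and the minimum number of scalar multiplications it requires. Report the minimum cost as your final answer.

Adjacent pairs: M₁M₂ = 8·19·7 = 1064; M₂M₃ = 19·7·3 = 399; M₃M₄ = 7·3·16 = 336.
Length 3: M₁..M₃: k=1: 0+399+8·19·3=855; k=2: 1064+0+8·7·3=1232 → min 855 | M₂..M₄: k=2: 0+336+19·7·16=2464; k=3: 399+0+19·3·16=1311 → min 1311.
Length 4: M₁..M₄: k=1: 0+1311+8·19·16=3743; k=2: 1064+336+8·7·16=2296; k=3: 855+0+8·3·16=1239 → min 1239.
Optimal parenthesization: ((M₁(M₂M₃))M₄) with cost 1239.

1239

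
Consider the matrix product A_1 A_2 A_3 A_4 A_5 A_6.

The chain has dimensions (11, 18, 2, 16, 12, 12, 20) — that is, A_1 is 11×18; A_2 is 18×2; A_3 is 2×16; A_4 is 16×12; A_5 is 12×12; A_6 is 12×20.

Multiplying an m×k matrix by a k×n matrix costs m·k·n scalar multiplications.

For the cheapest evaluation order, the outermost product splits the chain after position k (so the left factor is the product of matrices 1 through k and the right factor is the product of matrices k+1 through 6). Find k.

Adjacent pairs: A_1A_2 = 11·18·2 = 396; A_2A_3 = 18·2·16 = 576; A_3A_4 = 2·16·12 = 384; A_4A_5 = 16·12·12 = 2304; A_5A_6 = 12·12·20 = 2880.
Length 3: A_1..A_3: k=1: 0+576+11·18·16=3744; k=2: 396+0+11·2·16=748 → min 748 | A_2..A_4: k=2: 0+384+18·2·12=816; k=3: 576+0+18·16·12=4032 → min 816 | A_3..A_5: k=3: 0+2304+2·16·12=2688; k=4: 384+0+2·12·12=672 → min 672 | A_4..A_6: k=4: 0+2880+16·12·20=6720; k=5: 2304+0+16·12·20=6144 → min 6144.
Length 4: A_1..A_4: k=1: 0+816+11·18·12=3192; k=2: 396+384+11·2·12=1044; k=3: 748+0+11·16·12=2860 → min 1044 | A_2..A_5: k=2: 0+672+18·2·12=1104; k=3: 576+2304+18·16·12=6336; k=4: 816+0+18·12·12=3408 → min 1104 | A_3..A_6: k=3: 0+6144+2·16·20=6784; k=4: 384+2880+2·12·20=3744; k=5: 672+0+2·12·20=1152 → min 1152.
Length 5: A_1..A_5: k=1: 0+1104+11·18·12=3480; k=2: 396+672+11·2·12=1332; k=3: 748+2304+11·16·12=5164; k=4: 1044+0+11·12·12=2628 → min 1332 | A_2..A_6: k=2: 0+1152+18·2·20=1872; k=3: 576+6144+18·16·20=12480; k=4: 816+2880+18·12·20=8016; k=5: 1104+0+18·12·20=5424 → min 1872.
Top-level splits: k=1: (A_1..A_1)·(A_2..A_6) → 0+1872+11·18·20 = 5832; k=2: (A_1..A_2)·(A_3..A_6) → 396+1152+11·2·20 = 1988; k=3: (A_1..A_3)·(A_4..A_6) → 748+6144+11·16·20 = 10412; k=4: (A_1..A_4)·(A_5..A_6) → 1044+2880+11·12·20 = 6564; k=5: (A_1..A_5)·(A_6..A_6) → 1332+0+11·12·20 = 3972.
Best split is after A_2, i.e. k = 2.

2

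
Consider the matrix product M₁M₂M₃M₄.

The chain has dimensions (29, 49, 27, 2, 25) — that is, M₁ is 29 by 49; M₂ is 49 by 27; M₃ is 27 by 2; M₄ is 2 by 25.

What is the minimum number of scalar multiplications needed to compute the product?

6938

Adjacent pairs: M₁M₂ = 29·49·27 = 38367; M₂M₃ = 49·27·2 = 2646; M₃M₄ = 27·2·25 = 1350.
Length 3: M₁..M₃: k=1: 0+2646+29·49·2=5488; k=2: 38367+0+29·27·2=39933 → min 5488 | M₂..M₄: k=2: 0+1350+49·27·25=34425; k=3: 2646+0+49·2·25=5096 → min 5096.
Length 4: M₁..M₄: k=1: 0+5096+29·49·25=40621; k=2: 38367+1350+29·27·25=59292; k=3: 5488+0+29·2·25=6938 → min 6938.
Optimal order: ((M₁(M₂M₃))M₄) with cost 6938.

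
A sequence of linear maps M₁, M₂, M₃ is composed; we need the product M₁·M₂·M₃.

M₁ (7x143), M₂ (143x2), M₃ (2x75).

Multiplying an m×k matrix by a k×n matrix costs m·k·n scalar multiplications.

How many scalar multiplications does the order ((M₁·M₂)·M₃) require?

(M₁·M₂): 7×143 by 143×2 → 7×2, cost 7·143·2 = 2002
((M₁·M₂)·M₃): 7×2 by 2×75 → 7×75, cost 7·2·75 = 1050; cumulative 3052
Total: 3052 scalar multiplications.

3052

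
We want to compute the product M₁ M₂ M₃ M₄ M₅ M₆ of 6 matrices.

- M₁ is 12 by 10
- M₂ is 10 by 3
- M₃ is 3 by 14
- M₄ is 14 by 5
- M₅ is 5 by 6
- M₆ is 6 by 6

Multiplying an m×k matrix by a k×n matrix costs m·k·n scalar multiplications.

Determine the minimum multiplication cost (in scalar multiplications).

984

Adjacent pairs: M₁M₂ = 12·10·3 = 360; M₂M₃ = 10·3·14 = 420; M₃M₄ = 3·14·5 = 210; M₄M₅ = 14·5·6 = 420; M₅M₆ = 5·6·6 = 180.
Length 3: M₁..M₃: k=1: 0+420+12·10·14=2100; k=2: 360+0+12·3·14=864 → min 864 | M₂..M₄: k=2: 0+210+10·3·5=360; k=3: 420+0+10·14·5=1120 → min 360 | M₃..M₅: k=3: 0+420+3·14·6=672; k=4: 210+0+3·5·6=300 → min 300 | M₄..M₆: k=4: 0+180+14·5·6=600; k=5: 420+0+14·6·6=924 → min 600.
Length 4: M₁..M₄: k=1: 0+360+12·10·5=960; k=2: 360+210+12·3·5=750; k=3: 864+0+12·14·5=1704 → min 750 | M₂..M₅: k=2: 0+300+10·3·6=480; k=3: 420+420+10·14·6=1680; k=4: 360+0+10·5·6=660 → min 480 | M₃..M₆: k=3: 0+600+3·14·6=852; k=4: 210+180+3·5·6=480; k=5: 300+0+3·6·6=408 → min 408.
Length 5: M₁..M₅: k=1: 0+480+12·10·6=1200; k=2: 360+300+12·3·6=876; k=3: 864+420+12·14·6=2292; k=4: 750+0+12·5·6=1110 → min 876 | M₂..M₆: k=2: 0+408+10·3·6=588; k=3: 420+600+10·14·6=1860; k=4: 360+180+10·5·6=840; k=5: 480+0+10·6·6=840 → min 588.
Length 6: M₁..M₆: k=1: 0+588+12·10·6=1308; k=2: 360+408+12·3·6=984; k=3: 864+600+12·14·6=2472; k=4: 750+180+12·5·6=1290; k=5: 876+0+12·6·6=1308 → min 984.
Optimal order: ((M₁ M₂) (((M₃ M₄) M₅) M₆)) with cost 984.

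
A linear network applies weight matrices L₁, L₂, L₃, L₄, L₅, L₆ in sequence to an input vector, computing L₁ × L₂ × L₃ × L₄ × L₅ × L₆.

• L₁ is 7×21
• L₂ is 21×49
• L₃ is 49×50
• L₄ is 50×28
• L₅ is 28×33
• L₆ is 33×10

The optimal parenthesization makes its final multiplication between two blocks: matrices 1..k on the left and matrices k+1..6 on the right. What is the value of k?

5

Adjacent pairs: L₁L₂ = 7·21·49 = 7203; L₂L₃ = 21·49·50 = 51450; L₃L₄ = 49·50·28 = 68600; L₄L₅ = 50·28·33 = 46200; L₅L₆ = 28·33·10 = 9240.
Length 3: L₁..L₃: k=1: 0+51450+7·21·50=58800; k=2: 7203+0+7·49·50=24353 → min 24353 | L₂..L₄: k=2: 0+68600+21·49·28=97412; k=3: 51450+0+21·50·28=80850 → min 80850 | L₃..L₅: k=3: 0+46200+49·50·33=127050; k=4: 68600+0+49·28·33=113876 → min 113876 | L₄..L₆: k=4: 0+9240+50·28·10=23240; k=5: 46200+0+50·33·10=62700 → min 23240.
Length 4: L₁..L₄: k=1: 0+80850+7·21·28=84966; k=2: 7203+68600+7·49·28=85407; k=3: 24353+0+7·50·28=34153 → min 34153 | L₂..L₅: k=2: 0+113876+21·49·33=147833; k=3: 51450+46200+21·50·33=132300; k=4: 80850+0+21·28·33=100254 → min 100254 | L₃..L₆: k=3: 0+23240+49·50·10=47740; k=4: 68600+9240+49·28·10=91560; k=5: 113876+0+49·33·10=130046 → min 47740.
Length 5: L₁..L₅: k=1: 0+100254+7·21·33=105105; k=2: 7203+113876+7·49·33=132398; k=3: 24353+46200+7·50·33=82103; k=4: 34153+0+7·28·33=40621 → min 40621 | L₂..L₆: k=2: 0+47740+21·49·10=58030; k=3: 51450+23240+21·50·10=85190; k=4: 80850+9240+21·28·10=95970; k=5: 100254+0+21·33·10=107184 → min 58030.
Top-level splits: k=1: (L₁..L₁)·(L₂..L₆) → 0+58030+7·21·10 = 59500; k=2: (L₁..L₂)·(L₃..L₆) → 7203+47740+7·49·10 = 58373; k=3: (L₁..L₃)·(L₄..L₆) → 24353+23240+7·50·10 = 51093; k=4: (L₁..L₄)·(L₅..L₆) → 34153+9240+7·28·10 = 45353; k=5: (L₁..L₅)·(L₆..L₆) → 40621+0+7·33·10 = 42931.
Best split is after L₅, i.e. k = 5.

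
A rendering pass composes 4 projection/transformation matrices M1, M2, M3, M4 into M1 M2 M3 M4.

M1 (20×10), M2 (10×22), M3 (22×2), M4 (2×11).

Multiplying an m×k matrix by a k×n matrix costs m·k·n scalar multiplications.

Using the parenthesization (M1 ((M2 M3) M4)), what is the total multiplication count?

2860

(M2 M3): 10×22 by 22×2 → 10×2, cost 10·22·2 = 440
((M2 M3) M4): 10×2 by 2×11 → 10×11, cost 10·2·11 = 220; cumulative 660
(M1 ((M2 M3) M4)): 20×10 by 10×11 → 20×11, cost 20·10·11 = 2200; cumulative 2860
Total: 2860 scalar multiplications.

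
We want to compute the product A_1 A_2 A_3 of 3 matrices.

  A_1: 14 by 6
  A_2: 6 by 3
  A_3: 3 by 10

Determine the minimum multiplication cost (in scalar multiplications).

Order (A_1 (A_2 A_3)): (A_2 A_3): 6×3 by 3×10 → 6×10, cost 6·3·10 = 180; (A_1 (A_2 A_3)): 14×6 by 6×10 → 14×10, cost 14·6·10 = 840; cumulative 1020. Total 1020.
Order ((A_1 A_2) A_3): (A_1 A_2): 14×6 by 6×3 → 14×3, cost 14·6·3 = 252; ((A_1 A_2) A_3): 14×3 by 3×10 → 14×10, cost 14·3·10 = 420; cumulative 672. Total 672.
Minimum: 672.

672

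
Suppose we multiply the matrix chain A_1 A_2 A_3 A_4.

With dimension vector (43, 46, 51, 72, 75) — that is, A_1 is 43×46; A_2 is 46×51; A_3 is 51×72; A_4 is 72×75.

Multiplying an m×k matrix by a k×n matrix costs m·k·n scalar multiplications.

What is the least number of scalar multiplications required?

Adjacent pairs: A_1A_2 = 43·46·51 = 100878; A_2A_3 = 46·51·72 = 168912; A_3A_4 = 51·72·75 = 275400.
Length 3: A_1..A_3: k=1: 0+168912+43·46·72=311328; k=2: 100878+0+43·51·72=258774 → min 258774 | A_2..A_4: k=2: 0+275400+46·51·75=451350; k=3: 168912+0+46·72·75=417312 → min 417312.
Length 4: A_1..A_4: k=1: 0+417312+43·46·75=565662; k=2: 100878+275400+43·51·75=540753; k=3: 258774+0+43·72·75=490974 → min 490974.
Optimal order: (((A_1 A_2) A_3) A_4) with cost 490974.

490974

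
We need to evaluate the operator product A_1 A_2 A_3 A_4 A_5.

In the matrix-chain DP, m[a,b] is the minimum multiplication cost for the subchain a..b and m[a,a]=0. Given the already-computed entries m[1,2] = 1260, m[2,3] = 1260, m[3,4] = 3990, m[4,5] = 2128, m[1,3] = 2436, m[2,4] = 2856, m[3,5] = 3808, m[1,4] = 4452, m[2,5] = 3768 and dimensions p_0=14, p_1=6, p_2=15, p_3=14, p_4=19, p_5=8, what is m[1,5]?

m[1,5] = min over k∈[1,4] of m[1,k]+m[k+1,5]+p_{0}·p_k·p_{5}.
k=1: 0 + 3768 + 14·6·8 = 4440; k=2: 1260 + 3808 + 14·15·8 = 6748; k=3: 2436 + 2128 + 14·14·8 = 6132; k=4: 4452 + 0 + 14·19·8 = 6580.
Minimum: 4440 at k=1.

4440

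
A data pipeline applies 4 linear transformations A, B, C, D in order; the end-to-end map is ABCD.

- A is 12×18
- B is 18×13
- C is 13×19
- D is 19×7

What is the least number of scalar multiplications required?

4879

Adjacent pairs: AB = 12·18·13 = 2808; BC = 18·13·19 = 4446; CD = 13·19·7 = 1729.
Length 3: A..C: k=1: 0+4446+12·18·19=8550; k=2: 2808+0+12·13·19=5772 → min 5772 | B..D: k=2: 0+1729+18·13·7=3367; k=3: 4446+0+18·19·7=6840 → min 3367.
Length 4: A..D: k=1: 0+3367+12·18·7=4879; k=2: 2808+1729+12·13·7=5629; k=3: 5772+0+12·19·7=7368 → min 4879.
Optimal order: (A(B(CD))) with cost 4879.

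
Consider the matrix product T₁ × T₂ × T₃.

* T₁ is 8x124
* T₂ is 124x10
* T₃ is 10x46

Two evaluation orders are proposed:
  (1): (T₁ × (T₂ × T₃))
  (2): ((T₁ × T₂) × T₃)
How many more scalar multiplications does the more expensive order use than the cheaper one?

89072

Order (1) = (T₁ × (T₂ × T₃)): (T₂ × T₃): 124×10 by 10×46 → 124×46, cost 124·10·46 = 57040; (T₁ × (T₂ × T₃)): 8×124 by 124×46 → 8×46, cost 8·124·46 = 45632; cumulative 102672. Total 102672.
Order (2) = ((T₁ × T₂) × T₃): (T₁ × T₂): 8×124 by 124×10 → 8×10, cost 8·124·10 = 9920; ((T₁ × T₂) × T₃): 8×10 by 10×46 → 8×46, cost 8·10·46 = 3680; cumulative 13600. Total 13600.
Difference: |102672 − 13600| = 89072.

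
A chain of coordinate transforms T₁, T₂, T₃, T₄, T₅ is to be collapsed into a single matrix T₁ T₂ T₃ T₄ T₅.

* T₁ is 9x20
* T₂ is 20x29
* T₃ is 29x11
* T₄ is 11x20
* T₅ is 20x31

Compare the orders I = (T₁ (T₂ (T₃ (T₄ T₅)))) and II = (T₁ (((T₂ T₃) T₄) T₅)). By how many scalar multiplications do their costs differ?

Order I = (T₁ (T₂ (T₃ (T₄ T₅)))): (T₄ T₅): 11×20 by 20×31 → 11×31, cost 11·20·31 = 6820; (T₃ (T₄ T₅)): 29×11 by 11×31 → 29×31, cost 29·11·31 = 9889; cumulative 16709; (T₂ (T₃ (T₄ T₅))): 20×29 by 29×31 → 20×31, cost 20·29·31 = 17980; cumulative 34689; (T₁ (T₂ (T₃ (T₄ T₅)))): 9×20 by 20×31 → 9×31, cost 9·20·31 = 5580; cumulative 40269. Total 40269.
Order II = (T₁ (((T₂ T₃) T₄) T₅)): (T₂ T₃): 20×29 by 29×11 → 20×11, cost 20·29·11 = 6380; ((T₂ T₃) T₄): 20×11 by 11×20 → 20×20, cost 20·11·20 = 4400; cumulative 10780; (((T₂ T₃) T₄) T₅): 20×20 by 20×31 → 20×31, cost 20·20·31 = 12400; cumulative 23180; (T₁ (((T₂ T₃) T₄) T₅)): 9×20 by 20×31 → 9×31, cost 9·20·31 = 5580; cumulative 28760. Total 28760.
Difference: |40269 − 28760| = 11509.

11509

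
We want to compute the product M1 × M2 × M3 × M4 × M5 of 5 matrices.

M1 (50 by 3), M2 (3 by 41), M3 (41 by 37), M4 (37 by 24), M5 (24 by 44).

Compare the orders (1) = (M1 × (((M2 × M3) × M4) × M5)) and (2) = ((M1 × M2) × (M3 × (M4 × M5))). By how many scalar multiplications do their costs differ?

Order (1) = (M1 × (((M2 × M3) × M4) × M5)): (M2 × M3): 3×41 by 41×37 → 3×37, cost 3·41·37 = 4551; ((M2 × M3) × M4): 3×37 by 37×24 → 3×24, cost 3·37·24 = 2664; cumulative 7215; (((M2 × M3) × M4) × M5): 3×24 by 24×44 → 3×44, cost 3·24·44 = 3168; cumulative 10383; (M1 × (((M2 × M3) × M4) × M5)): 50×3 by 3×44 → 50×44, cost 50·3·44 = 6600; cumulative 16983. Total 16983.
Order (2) = ((M1 × M2) × (M3 × (M4 × M5))): (M1 × M2): 50×3 by 3×41 → 50×41, cost 50·3·41 = 6150; (M4 × M5): 37×24 by 24×44 → 37×44, cost 37·24·44 = 39072; (M3 × (M4 × M5)): 41×37 by 37×44 → 41×44, cost 41·37·44 = 66748; cumulative 105820; ((M1 × M2) × (M3 × (M4 × M5))): 50×41 by 41×44 → 50×44, cost 50·41·44 = 90200; cumulative 202170. Total 202170.
Difference: |16983 − 202170| = 185187.

185187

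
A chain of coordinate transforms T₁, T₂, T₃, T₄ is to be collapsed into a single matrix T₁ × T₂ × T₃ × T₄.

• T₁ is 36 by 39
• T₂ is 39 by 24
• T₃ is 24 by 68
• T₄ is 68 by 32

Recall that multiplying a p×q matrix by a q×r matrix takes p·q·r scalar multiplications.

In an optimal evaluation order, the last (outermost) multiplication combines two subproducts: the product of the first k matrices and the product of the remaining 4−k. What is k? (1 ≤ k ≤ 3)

2

Adjacent pairs: T₁T₂ = 36·39·24 = 33696; T₂T₃ = 39·24·68 = 63648; T₃T₄ = 24·68·32 = 52224.
Length 3: T₁..T₃: k=1: 0+63648+36·39·68=159120; k=2: 33696+0+36·24·68=92448 → min 92448 | T₂..T₄: k=2: 0+52224+39·24·32=82176; k=3: 63648+0+39·68·32=148512 → min 82176.
Top-level splits: k=1: (T₁..T₁)·(T₂..T₄) → 0+82176+36·39·32 = 127104; k=2: (T₁..T₂)·(T₃..T₄) → 33696+52224+36·24·32 = 113568; k=3: (T₁..T₃)·(T₄..T₄) → 92448+0+36·68·32 = 170784.
Best split is after T₂, i.e. k = 2.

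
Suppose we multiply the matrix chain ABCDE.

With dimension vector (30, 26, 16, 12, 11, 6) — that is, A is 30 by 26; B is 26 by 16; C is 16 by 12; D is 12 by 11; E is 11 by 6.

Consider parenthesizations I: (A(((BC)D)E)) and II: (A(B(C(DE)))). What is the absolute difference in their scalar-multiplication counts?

5700

Order I = (A(((BC)D)E)): (BC): 26×16 by 16×12 → 26×12, cost 26·16·12 = 4992; ((BC)D): 26×12 by 12×11 → 26×11, cost 26·12·11 = 3432; cumulative 8424; (((BC)D)E): 26×11 by 11×6 → 26×6, cost 26·11·6 = 1716; cumulative 10140; (A(((BC)D)E)): 30×26 by 26×6 → 30×6, cost 30·26·6 = 4680; cumulative 14820. Total 14820.
Order II = (A(B(C(DE)))): (DE): 12×11 by 11×6 → 12×6, cost 12·11·6 = 792; (C(DE)): 16×12 by 12×6 → 16×6, cost 16·12·6 = 1152; cumulative 1944; (B(C(DE))): 26×16 by 16×6 → 26×6, cost 26·16·6 = 2496; cumulative 4440; (A(B(C(DE)))): 30×26 by 26×6 → 30×6, cost 30·26·6 = 4680; cumulative 9120. Total 9120.
Difference: |14820 − 9120| = 5700.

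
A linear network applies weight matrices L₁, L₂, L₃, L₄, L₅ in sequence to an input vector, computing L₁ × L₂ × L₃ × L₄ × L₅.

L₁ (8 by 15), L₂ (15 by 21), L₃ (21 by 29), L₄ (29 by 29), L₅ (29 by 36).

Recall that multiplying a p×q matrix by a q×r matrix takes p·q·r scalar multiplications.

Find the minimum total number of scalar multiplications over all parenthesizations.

22472

Adjacent pairs: L₁L₂ = 8·15·21 = 2520; L₂L₃ = 15·21·29 = 9135; L₃L₄ = 21·29·29 = 17661; L₄L₅ = 29·29·36 = 30276.
Length 3: L₁..L₃: k=1: 0+9135+8·15·29=12615; k=2: 2520+0+8·21·29=7392 → min 7392 | L₂..L₄: k=2: 0+17661+15·21·29=26796; k=3: 9135+0+15·29·29=21750 → min 21750 | L₃..L₅: k=3: 0+30276+21·29·36=52200; k=4: 17661+0+21·29·36=39585 → min 39585.
Length 4: L₁..L₄: k=1: 0+21750+8·15·29=25230; k=2: 2520+17661+8·21·29=25053; k=3: 7392+0+8·29·29=14120 → min 14120 | L₂..L₅: k=2: 0+39585+15·21·36=50925; k=3: 9135+30276+15·29·36=55071; k=4: 21750+0+15·29·36=37410 → min 37410.
Length 5: L₁..L₅: k=1: 0+37410+8·15·36=41730; k=2: 2520+39585+8·21·36=48153; k=3: 7392+30276+8·29·36=46020; k=4: 14120+0+8·29·36=22472 → min 22472.
Optimal order: ((((L₁ × L₂) × L₃) × L₄) × L₅) with cost 22472.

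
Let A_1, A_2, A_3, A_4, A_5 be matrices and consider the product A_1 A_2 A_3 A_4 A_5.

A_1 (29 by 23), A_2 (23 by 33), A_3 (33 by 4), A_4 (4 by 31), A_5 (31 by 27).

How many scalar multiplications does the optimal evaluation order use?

12184

Adjacent pairs: A_1A_2 = 29·23·33 = 22011; A_2A_3 = 23·33·4 = 3036; A_3A_4 = 33·4·31 = 4092; A_4A_5 = 4·31·27 = 3348.
Length 3: A_1..A_3: k=1: 0+3036+29·23·4=5704; k=2: 22011+0+29·33·4=25839 → min 5704 | A_2..A_4: k=2: 0+4092+23·33·31=27621; k=3: 3036+0+23·4·31=5888 → min 5888 | A_3..A_5: k=3: 0+3348+33·4·27=6912; k=4: 4092+0+33·31·27=31713 → min 6912.
Length 4: A_1..A_4: k=1: 0+5888+29·23·31=26565; k=2: 22011+4092+29·33·31=55770; k=3: 5704+0+29·4·31=9300 → min 9300 | A_2..A_5: k=2: 0+6912+23·33·27=27405; k=3: 3036+3348+23·4·27=8868; k=4: 5888+0+23·31·27=25139 → min 8868.
Length 5: A_1..A_5: k=1: 0+8868+29·23·27=26877; k=2: 22011+6912+29·33·27=54762; k=3: 5704+3348+29·4·27=12184; k=4: 9300+0+29·31·27=33573 → min 12184.
Optimal order: ((A_1 (A_2 A_3)) (A_4 A_5)) with cost 12184.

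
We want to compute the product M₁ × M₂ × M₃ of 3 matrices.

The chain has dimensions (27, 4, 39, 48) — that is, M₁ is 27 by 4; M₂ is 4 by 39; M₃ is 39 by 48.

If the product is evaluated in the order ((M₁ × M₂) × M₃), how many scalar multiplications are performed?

(M₁ × M₂): 27×4 by 4×39 → 27×39, cost 27·4·39 = 4212
((M₁ × M₂) × M₃): 27×39 by 39×48 → 27×48, cost 27·39·48 = 50544; cumulative 54756
Total: 54756 scalar multiplications.

54756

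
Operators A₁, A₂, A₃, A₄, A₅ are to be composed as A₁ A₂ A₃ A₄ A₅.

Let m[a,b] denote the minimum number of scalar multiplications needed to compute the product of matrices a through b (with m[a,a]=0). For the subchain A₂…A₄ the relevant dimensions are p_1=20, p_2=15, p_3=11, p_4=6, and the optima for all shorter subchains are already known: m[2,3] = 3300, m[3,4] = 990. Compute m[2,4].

m[2,4] = min over k∈[2,3] of m[2,k]+m[k+1,4]+p_{1}·p_k·p_{4}.
k=2: 0 + 990 + 20·15·6 = 2790; k=3: 3300 + 0 + 20·11·6 = 4620.
Minimum: 2790 at k=2.

2790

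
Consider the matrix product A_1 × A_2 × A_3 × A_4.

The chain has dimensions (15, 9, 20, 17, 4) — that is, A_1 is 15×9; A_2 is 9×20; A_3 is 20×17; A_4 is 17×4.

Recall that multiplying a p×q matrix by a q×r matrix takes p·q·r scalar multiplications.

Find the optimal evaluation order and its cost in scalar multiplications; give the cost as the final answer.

2620

Adjacent pairs: A_1A_2 = 15·9·20 = 2700; A_2A_3 = 9·20·17 = 3060; A_3A_4 = 20·17·4 = 1360.
Length 3: A_1..A_3: k=1: 0+3060+15·9·17=5355; k=2: 2700+0+15·20·17=7800 → min 5355 | A_2..A_4: k=2: 0+1360+9·20·4=2080; k=3: 3060+0+9·17·4=3672 → min 2080.
Length 4: A_1..A_4: k=1: 0+2080+15·9·4=2620; k=2: 2700+1360+15·20·4=5260; k=3: 5355+0+15·17·4=6375 → min 2620.
Optimal parenthesization: (A_1 × (A_2 × (A_3 × A_4))) with cost 2620.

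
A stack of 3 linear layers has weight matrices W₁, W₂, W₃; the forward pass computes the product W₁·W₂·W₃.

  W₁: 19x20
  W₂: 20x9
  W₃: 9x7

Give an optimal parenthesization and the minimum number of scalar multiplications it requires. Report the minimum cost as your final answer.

3920

(W₁·(W₂·W₃)): cost 3920.
((W₁·W₂)·W₃): cost 4617.
Optimal: (W₁·(W₂·W₃)) with cost 3920.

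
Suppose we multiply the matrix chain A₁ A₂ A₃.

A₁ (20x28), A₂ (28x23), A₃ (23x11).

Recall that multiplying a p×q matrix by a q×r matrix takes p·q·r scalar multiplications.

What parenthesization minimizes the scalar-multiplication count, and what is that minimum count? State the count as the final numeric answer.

13244

(A₁ (A₂ A₃)): cost 13244.
((A₁ A₂) A₃): cost 17940.
Optimal: (A₁ (A₂ A₃)) with cost 13244.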